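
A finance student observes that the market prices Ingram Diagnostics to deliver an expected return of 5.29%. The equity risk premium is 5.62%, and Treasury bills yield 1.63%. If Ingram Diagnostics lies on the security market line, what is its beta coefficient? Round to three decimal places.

0.651

β = (E(R) − R_f) / MRP = (5.29% − 1.63%) / 5.62% = 3.66% / 5.62% = 0.651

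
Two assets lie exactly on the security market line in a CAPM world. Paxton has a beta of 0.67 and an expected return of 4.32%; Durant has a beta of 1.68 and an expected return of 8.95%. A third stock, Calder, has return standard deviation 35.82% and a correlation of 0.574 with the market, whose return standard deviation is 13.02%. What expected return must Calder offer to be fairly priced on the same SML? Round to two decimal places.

8.49%

MRP = (8.95% − 4.32%) / (1.68 − 0.67) = 4.5842%
R_f = 4.32% − 0.67 × 4.5842% = 1.2486%
β_Calder = ρ·σ_i/σ_m = 0.574 × 35.82 / 13.02 = 1.5792
E(R_Calder) = R_f + β × MRP = 1.2486% + 1.5792 × 4.5842% = 8.49%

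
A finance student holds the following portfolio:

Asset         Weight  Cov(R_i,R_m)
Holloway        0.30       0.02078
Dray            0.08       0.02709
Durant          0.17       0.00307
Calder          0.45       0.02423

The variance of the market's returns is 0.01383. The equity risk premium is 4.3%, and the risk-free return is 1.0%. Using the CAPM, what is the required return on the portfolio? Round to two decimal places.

7.16%

β_Holloway = 0.02078 / 0.01383 = 1.5025
β_Dray = 0.02709 / 0.01383 = 1.9588
β_Durant = 0.00307 / 0.01383 = 0.2220
β_Calder = 0.02423 / 0.01383 = 1.7520
β_P = Σ w_i β_i = 0.30×1.5025 + 0.08×1.9588 + 0.17×0.2220 + 0.45×1.7520 = 1.4336
E(R_P) = R_f + β_P × MRP = 1.0% + 1.4336 × 4.3% = 7.16%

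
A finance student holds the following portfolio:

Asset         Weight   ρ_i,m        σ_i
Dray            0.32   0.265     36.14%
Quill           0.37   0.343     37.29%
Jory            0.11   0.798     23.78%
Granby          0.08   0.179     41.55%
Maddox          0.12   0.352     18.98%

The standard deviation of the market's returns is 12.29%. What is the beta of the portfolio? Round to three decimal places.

β_Dray = 0.265 × 36.14% / 12.29% = 0.7793
β_Quill = 0.343 × 37.29% / 12.29% = 1.0407
β_Jory = 0.798 × 23.78% / 12.29% = 1.5441
β_Granby = 0.179 × 41.55% / 12.29% = 0.6052
β_Maddox = 0.352 × 18.98% / 12.29% = 0.5436
β_P = Σ w_i β_i = 0.32×0.7793 + 0.37×1.0407 + 0.11×1.5441 + 0.08×0.6052 + 0.12×0.5436 = 0.9179

0.918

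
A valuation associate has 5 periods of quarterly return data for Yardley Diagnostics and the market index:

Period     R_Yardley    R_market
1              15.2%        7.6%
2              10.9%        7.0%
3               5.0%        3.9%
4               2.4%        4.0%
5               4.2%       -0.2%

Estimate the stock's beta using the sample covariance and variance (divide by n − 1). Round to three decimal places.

Mean R_i = (15.2 + 10.9 + 5.0 + 2.4 + 4.2) / 5 = 7.5400%
Mean R_m = (7.6 + 7.0 + 3.9 + 4.0 − 0.2) / 5 = 4.4600%
Σ(R_i − R̄_i)(R_m − R̄_m) = 51.9380  ⇒  Cov = 51.9380 / 4 = 12.9845
Σ(R_m − R̄_m)² = 38.5520  ⇒  Var(R_m) = 38.5520 / 4 = 9.6380
β = Cov / Var(R_m) = 12.9845 / 9.6380 = 1.3472

1.347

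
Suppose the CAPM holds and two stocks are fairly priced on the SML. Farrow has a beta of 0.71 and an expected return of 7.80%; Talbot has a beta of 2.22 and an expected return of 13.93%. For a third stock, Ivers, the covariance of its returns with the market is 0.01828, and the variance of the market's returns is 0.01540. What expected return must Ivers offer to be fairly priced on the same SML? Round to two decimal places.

9.74%

MRP = (13.93% − 7.80%) / (2.22 − 0.71) = 4.0596%
R_f = 7.80% − 0.71 × 4.0596% = 4.9177%
β_Ivers = Cov / Var(R_m) = 0.01828 / 0.01540 = 1.1870
E(R_Ivers) = R_f + β × MRP = 4.9177% + 1.1870 × 4.0596% = 9.74%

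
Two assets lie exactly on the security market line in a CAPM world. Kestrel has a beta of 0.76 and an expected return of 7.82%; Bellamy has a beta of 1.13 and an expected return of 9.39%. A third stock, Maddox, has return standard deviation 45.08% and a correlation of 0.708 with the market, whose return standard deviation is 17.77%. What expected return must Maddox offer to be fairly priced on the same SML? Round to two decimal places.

MRP = (9.39% − 7.82%) / (1.13 − 0.76) = 4.2432%
R_f = 7.82% − 0.76 × 4.2432% = 4.5952%
β_Maddox = ρ·σ_i/σ_m = 0.708 × 45.08 / 17.77 = 1.7961
E(R_Maddox) = R_f + β × MRP = 4.5952% + 1.7961 × 4.2432% = 12.22%

12.22%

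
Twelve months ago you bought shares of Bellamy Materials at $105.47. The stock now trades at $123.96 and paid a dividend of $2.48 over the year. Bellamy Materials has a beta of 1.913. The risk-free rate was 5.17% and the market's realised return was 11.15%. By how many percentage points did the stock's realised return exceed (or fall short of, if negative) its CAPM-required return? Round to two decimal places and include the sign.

+3.27%

Realised HPR = (P1 + D1 − P0) / P0 = (123.96 + 2.48 − 105.47) / 105.47 = 20.97 / 105.47 = 19.8824%
MRP = 11.15% − 5.17% = 5.98%
CAPM required = R_f + β·MRP = 5.17% + 1.913 × 5.98% = 16.60974%
α = realised − required = 19.8824% − 16.60974% = +3.27%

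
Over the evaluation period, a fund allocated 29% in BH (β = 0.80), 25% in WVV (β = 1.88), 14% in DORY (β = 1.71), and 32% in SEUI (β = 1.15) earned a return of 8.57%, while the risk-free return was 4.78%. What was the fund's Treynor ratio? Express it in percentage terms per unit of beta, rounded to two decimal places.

β_P = 0.29×0.80 + 0.25×1.88 + 0.14×1.71 + 0.32×1.15 = 1.3094
Treynor = (R_P − R_f) / β_P = (8.57% − 4.78%) / 1.3094 = 3.79% / 1.3094 = 2.89%

2.89%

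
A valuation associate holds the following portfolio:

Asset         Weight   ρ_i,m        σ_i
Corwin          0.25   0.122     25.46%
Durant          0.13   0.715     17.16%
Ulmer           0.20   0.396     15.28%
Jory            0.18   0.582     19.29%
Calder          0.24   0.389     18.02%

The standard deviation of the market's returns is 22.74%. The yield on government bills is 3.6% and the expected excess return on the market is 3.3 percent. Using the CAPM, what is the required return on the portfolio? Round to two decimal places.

β_Corwin = 0.122 × 25.46% / 22.74% = 0.1366
β_Durant = 0.715 × 17.16% / 22.74% = 0.5396
β_Ulmer = 0.396 × 15.28% / 22.74% = 0.2661
β_Jory = 0.582 × 19.29% / 22.74% = 0.4937
β_Calder = 0.389 × 18.02% / 22.74% = 0.3083
β_P = Σ w_i β_i = 0.25×0.1366 + 0.13×0.5396 + 0.20×0.2661 + 0.18×0.4937 + 0.24×0.3083 = 0.3204
E(R_P) = R_f + β_P × MRP = 3.6% + 0.3204 × 3.3% = 4.66%

4.66%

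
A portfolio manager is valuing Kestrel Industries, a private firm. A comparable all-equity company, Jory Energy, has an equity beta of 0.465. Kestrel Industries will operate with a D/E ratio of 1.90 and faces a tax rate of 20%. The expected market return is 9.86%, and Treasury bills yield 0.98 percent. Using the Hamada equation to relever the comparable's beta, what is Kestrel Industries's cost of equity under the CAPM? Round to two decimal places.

β_L = β_U × [1 + (1 − t)(D/E)] = 0.465 × [1 + (1 − 0.20) × 1.90]
    = 0.465 × [1 + 0.80 × 1.90] = 0.465 × 2.5200 = 1.1718
MRP = 9.86% − 0.98% = 8.88%
E(R) = R_f + β_L × MRP = 0.98% + 1.1718 × 8.88% = 11.39%

11.39%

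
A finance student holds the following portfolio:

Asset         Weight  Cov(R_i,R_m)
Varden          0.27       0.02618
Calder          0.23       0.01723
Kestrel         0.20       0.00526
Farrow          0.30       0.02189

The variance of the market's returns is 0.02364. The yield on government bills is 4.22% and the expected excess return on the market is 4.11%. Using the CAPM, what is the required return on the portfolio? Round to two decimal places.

β_Varden = 0.02618 / 0.02364 = 1.1074
β_Calder = 0.01723 / 0.02364 = 0.7288
β_Kestrel = 0.00526 / 0.02364 = 0.2225
β_Farrow = 0.02189 / 0.02364 = 0.9260
β_P = Σ w_i β_i = 0.27×1.1074 + 0.23×0.7288 + 0.20×0.2225 + 0.30×0.9260 = 0.7889
E(R_P) = R_f + β_P × MRP = 4.22% + 0.7889 × 4.11% = 7.46%

7.46%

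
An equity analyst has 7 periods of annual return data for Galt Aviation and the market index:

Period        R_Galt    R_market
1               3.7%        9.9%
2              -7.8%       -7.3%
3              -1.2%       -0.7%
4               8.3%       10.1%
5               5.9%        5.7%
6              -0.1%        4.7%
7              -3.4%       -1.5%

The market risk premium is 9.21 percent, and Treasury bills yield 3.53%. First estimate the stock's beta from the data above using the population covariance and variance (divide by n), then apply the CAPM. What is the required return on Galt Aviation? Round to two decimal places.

Mean R_i = (3.7 − 7.8 − 1.2 + 8.3 + 5.9 − 0.1 − 3.4) / 7 = 0.7714%
Mean R_m = (9.9 − 7.3 − 0.7 + 10.1 + 5.7 + 4.7 − 1.5) / 7 = 2.9857%
Σ(R_i − R̄_i)(R_m − R̄_m) = 200.3771  ⇒  Cov = 200.3771 / 7 = 28.6253
Σ(R_m − R̄_m)² = 248.2286  ⇒  Var(R_m) = 248.2286 / 7 = 35.4612
β = Cov / Var(R_m) = 28.6253 / 35.4612 = 0.8072
E(R) = R_f + β × MRP = 3.53% + 0.8072 × 9.21% = 10.96%

10.96%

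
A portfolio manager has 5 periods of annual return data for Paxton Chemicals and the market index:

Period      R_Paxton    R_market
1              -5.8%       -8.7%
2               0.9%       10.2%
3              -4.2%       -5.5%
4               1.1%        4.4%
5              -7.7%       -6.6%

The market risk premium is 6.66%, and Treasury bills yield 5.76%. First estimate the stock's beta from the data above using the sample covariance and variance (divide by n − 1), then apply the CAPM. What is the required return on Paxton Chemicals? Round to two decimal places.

8.75%

Mean R_i = (-5.8 + 0.9 − 4.2 + 1.1 − 7.7) / 5 = -3.1400%
Mean R_m = (-8.7 + 10.2 − 5.5 + 4.4 − 6.6) / 5 = -1.2400%
Σ(R_i − R̄_i)(R_m − R̄_m) = 118.9320  ⇒  Cov = 118.9320 / 4 = 29.7330
Σ(R_m − R̄_m)² = 265.2120  ⇒  Var(R_m) = 265.2120 / 4 = 66.3030
β = Cov / Var(R_m) = 29.7330 / 66.3030 = 0.4484
E(R) = R_f + β × MRP = 5.76% + 0.4484 × 6.66% = 8.75%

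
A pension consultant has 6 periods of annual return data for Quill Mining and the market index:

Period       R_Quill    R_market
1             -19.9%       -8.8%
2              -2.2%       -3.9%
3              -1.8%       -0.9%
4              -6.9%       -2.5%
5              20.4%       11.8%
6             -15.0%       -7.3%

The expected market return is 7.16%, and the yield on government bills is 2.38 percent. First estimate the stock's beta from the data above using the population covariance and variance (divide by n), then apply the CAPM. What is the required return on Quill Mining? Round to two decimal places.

Mean R_i = (-19.9 − 2.2 − 1.8 − 6.9 + 20.4 − 15.0) / 6 = -4.2333%
Mean R_m = (-8.8 − 3.9 − 0.9 − 2.5 + 11.8 − 7.3) / 6 = -1.9333%
Σ(R_i − R̄_i)(R_m − R̄_m) = 503.6833  ⇒  Cov = 503.6833 / 6 = 83.9472
Σ(R_m − R̄_m)² = 269.8133  ⇒  Var(R_m) = 269.8133 / 6 = 44.9689
β = Cov / Var(R_m) = 83.9472 / 44.9689 = 1.8668
MRP = 7.16% − 2.38% = 4.78%
E(R) = R_f + β × MRP = 2.38% + 1.8668 × 4.78% = 11.30%

11.30%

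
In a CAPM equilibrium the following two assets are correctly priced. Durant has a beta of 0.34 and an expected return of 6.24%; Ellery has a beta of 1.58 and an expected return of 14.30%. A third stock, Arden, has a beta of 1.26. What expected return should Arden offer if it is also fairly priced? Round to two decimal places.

MRP (SML slope) = (14.30% − 6.24%) / (1.58 − 0.34) = 8.06% / 1.24 = 6.5000%
R_f (intercept) = 6.24% − 0.34 × 6.5000% = 4.0300%
E(R_Arden) = R_f + β × MRP = 4.0300% + 1.26 × 6.5000% = 12.22%

12.22%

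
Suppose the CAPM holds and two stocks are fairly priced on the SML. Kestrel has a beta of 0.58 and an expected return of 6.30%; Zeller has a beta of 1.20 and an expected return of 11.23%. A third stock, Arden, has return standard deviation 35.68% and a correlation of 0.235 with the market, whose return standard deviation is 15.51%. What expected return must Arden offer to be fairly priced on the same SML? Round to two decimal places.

MRP = (11.23% − 6.30%) / (1.20 − 0.58) = 7.9516%
R_f = 6.30% − 0.58 × 7.9516% = 1.6881%
β_Arden = ρ·σ_i/σ_m = 0.235 × 35.68 / 15.51 = 0.5406
E(R_Arden) = R_f + β × MRP = 1.6881% + 0.5406 × 7.9516% = 5.99%

5.99%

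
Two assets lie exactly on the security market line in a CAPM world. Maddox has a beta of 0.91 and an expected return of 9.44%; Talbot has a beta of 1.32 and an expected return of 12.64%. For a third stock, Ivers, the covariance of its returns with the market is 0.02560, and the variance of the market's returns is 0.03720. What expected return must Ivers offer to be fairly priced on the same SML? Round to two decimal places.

7.71%

MRP = (12.64% − 9.44%) / (1.32 − 0.91) = 7.8049%
R_f = 9.44% − 0.91 × 7.8049% = 2.3375%
β_Ivers = Cov / Var(R_m) = 0.02560 / 0.03720 = 0.6882
E(R_Ivers) = R_f + β × MRP = 2.3375% + 0.6882 × 7.8049% = 7.71%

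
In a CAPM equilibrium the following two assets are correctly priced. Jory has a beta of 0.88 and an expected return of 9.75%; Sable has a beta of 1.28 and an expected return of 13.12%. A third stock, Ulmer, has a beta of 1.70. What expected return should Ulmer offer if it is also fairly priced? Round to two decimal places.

16.66%

MRP (SML slope) = (13.12% − 9.75%) / (1.28 − 0.88) = 3.37% / 0.40 = 8.4250%
R_f (intercept) = 9.75% − 0.88 × 8.4250% = 2.3360%
E(R_Ulmer) = R_f + β × MRP = 2.3360% + 1.70 × 8.4250% = 16.66%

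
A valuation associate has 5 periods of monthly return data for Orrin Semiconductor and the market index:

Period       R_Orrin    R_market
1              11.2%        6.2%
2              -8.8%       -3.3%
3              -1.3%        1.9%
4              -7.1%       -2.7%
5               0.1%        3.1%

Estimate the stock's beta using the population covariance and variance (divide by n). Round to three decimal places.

1.888

Mean R_i = (11.2 − 8.8 − 1.3 − 7.1 + 0.1) / 5 = -1.1800%
Mean R_m = (6.2 − 3.3 + 1.9 − 2.7 + 3.1) / 5 = 1.0400%
Σ(R_i − R̄_i)(R_m − R̄_m) = 121.6260  ⇒  Cov = 121.6260 / 5 = 24.3252
Σ(R_m − R̄_m)² = 64.4320  ⇒  Var(R_m) = 64.4320 / 5 = 12.8864
β = Cov / Var(R_m) = 24.3252 / 12.8864 = 1.8877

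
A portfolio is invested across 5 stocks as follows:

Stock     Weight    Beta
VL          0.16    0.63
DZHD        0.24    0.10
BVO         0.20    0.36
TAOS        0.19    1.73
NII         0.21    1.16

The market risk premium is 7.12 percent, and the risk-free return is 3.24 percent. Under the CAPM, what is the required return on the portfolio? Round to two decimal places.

β_P = Σ w_i β_i = 0.16×0.63 + 0.24×0.10 + 0.20×0.36 + 0.19×1.73 + 0.21×1.16 = 0.7691
E(R_P) = R_f + β_P × MRP = 3.24% + 0.7691 × 7.12% = 8.72%

8.72%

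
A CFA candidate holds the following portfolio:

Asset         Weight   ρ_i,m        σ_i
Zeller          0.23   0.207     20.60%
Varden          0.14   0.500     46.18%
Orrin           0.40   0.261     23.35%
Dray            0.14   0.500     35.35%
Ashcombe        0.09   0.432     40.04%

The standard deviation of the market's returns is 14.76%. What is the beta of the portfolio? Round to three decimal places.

0.724

β_Zeller = 0.207 × 20.60% / 14.76% = 0.2889
β_Varden = 0.500 × 46.18% / 14.76% = 1.5644
β_Orrin = 0.261 × 23.35% / 14.76% = 0.4129
β_Dray = 0.500 × 35.35% / 14.76% = 1.1975
β_Ashcombe = 0.432 × 40.04% / 14.76% = 1.1719
β_P = Σ w_i β_i = 0.23×0.2889 + 0.14×1.5644 + 0.40×0.4129 + 0.14×1.1975 + 0.09×1.1719 = 0.7237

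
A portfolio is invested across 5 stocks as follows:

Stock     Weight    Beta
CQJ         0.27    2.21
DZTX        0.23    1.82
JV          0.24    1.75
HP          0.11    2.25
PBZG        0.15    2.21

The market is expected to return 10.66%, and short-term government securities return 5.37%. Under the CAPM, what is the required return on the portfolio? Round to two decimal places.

16.03%

β_P = Σ w_i β_i = 0.27×2.21 + 0.23×1.82 + 0.24×1.75 + 0.11×2.25 + 0.15×2.21 = 2.0143
MRP = 10.66% − 5.37% = 5.29%
E(R_P) = R_f + β_P × MRP = 5.37% + 2.0143 × 5.29% = 16.03%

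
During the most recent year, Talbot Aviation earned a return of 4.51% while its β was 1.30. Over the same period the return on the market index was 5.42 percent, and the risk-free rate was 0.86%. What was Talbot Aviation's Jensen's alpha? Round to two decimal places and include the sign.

-2.28%

Market excess return = 5.42% − 0.86% = 4.56%
CAPM benchmark = R_f + β(R_m − R_f) = 0.86% + 1.30 × 4.56% = 6.7880%
α = actual − benchmark = 4.51% − 6.7880% = -2.28%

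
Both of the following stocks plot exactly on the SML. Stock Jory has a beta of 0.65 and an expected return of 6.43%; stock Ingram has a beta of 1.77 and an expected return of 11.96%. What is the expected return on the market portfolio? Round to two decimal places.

Both satisfy E(R) = R_f + β·MRP, so the slope of the SML is
MRP = (11.96% − 6.43%) / (1.77 − 0.65) = 5.53% / 1.12 = 4.9375%
R_f = E(R_Jory) − β_Jory·MRP = 6.43% − 0.65 × 4.9375% = 3.2206%
E(R_m) = R_f + MRP = 3.2206% + 4.9375% = 8.16%

8.16%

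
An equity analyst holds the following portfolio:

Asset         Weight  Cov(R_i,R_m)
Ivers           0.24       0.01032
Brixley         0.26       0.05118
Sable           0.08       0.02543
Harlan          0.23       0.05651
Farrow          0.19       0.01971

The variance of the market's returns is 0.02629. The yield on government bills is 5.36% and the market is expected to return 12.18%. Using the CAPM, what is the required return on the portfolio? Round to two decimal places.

14.33%

β_Ivers = 0.01032 / 0.02629 = 0.3925
β_Brixley = 0.05118 / 0.02629 = 1.9467
β_Sable = 0.02543 / 0.02629 = 0.9673
β_Harlan = 0.05651 / 0.02629 = 2.1495
β_Farrow = 0.01971 / 0.02629 = 0.7497
β_P = Σ w_i β_i = 0.24×0.3925 + 0.26×1.9467 + 0.08×0.9673 + 0.23×2.1495 + 0.19×0.7497 = 1.3146
MRP = 12.18% − 5.36% = 6.82%
E(R_P) = R_f + β_P × MRP = 5.36% + 1.3146 × 6.82% = 14.33%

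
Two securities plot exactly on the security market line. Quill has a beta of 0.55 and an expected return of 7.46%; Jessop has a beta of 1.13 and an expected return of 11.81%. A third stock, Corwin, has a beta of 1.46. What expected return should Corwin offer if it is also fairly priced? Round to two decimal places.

MRP (SML slope) = (11.81% − 7.46%) / (1.13 − 0.55) = 4.35% / 0.58 = 7.5000%
R_f (intercept) = 7.46% − 0.55 × 7.5000% = 3.3350%
E(R_Corwin) = R_f + β × MRP = 3.3350% + 1.46 × 7.5000% = 14.29%

14.29%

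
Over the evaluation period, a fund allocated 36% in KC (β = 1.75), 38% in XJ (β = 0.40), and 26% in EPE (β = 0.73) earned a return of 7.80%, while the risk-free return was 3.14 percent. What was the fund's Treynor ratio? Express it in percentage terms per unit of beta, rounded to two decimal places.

4.80%

β_P = 0.36×1.75 + 0.38×0.40 + 0.26×0.73 = 0.9718
Treynor = (R_P − R_f) / β_P = (7.80% − 3.14%) / 0.9718 = 4.66% / 0.9718 = 4.80%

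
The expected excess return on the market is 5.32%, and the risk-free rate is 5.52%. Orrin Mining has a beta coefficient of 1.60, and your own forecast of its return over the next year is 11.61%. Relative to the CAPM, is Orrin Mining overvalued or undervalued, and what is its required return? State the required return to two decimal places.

Overvalued; required return 14.03%

Required return = R_f + β·MRP = 5.52% + 1.60 × 5.32% = 14.03%
Forecast 11.61% < required 14.03% → the stock plots below the SML → overvalued.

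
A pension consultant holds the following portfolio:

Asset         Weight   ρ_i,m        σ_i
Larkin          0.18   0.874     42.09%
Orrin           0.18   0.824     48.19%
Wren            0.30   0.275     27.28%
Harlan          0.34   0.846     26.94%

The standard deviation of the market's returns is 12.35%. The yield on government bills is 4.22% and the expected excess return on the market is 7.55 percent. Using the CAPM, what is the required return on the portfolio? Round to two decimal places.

18.75%

β_Larkin = 0.874 × 42.09% / 12.35% = 2.9787
β_Orrin = 0.824 × 48.19% / 12.35% = 3.2153
β_Wren = 0.275 × 27.28% / 12.35% = 0.6074
β_Harlan = 0.846 × 26.94% / 12.35% = 1.8454
β_P = Σ w_i β_i = 0.18×2.9787 + 0.18×3.2153 + 0.30×0.6074 + 0.34×1.8454 = 1.9246
E(R_P) = R_f + β_P × MRP = 4.22% + 1.9246 × 7.55% = 18.75%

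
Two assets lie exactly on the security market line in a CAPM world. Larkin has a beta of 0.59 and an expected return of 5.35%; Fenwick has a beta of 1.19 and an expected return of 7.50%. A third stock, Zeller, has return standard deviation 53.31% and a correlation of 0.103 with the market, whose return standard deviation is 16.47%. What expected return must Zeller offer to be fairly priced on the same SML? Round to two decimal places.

4.43%

MRP = (7.50% − 5.35%) / (1.19 − 0.59) = 3.5833%
R_f = 5.35% − 0.59 × 3.5833% = 3.2359%
β_Zeller = ρ·σ_i/σ_m = 0.103 × 53.31 / 16.47 = 0.3334
E(R_Zeller) = R_f + β × MRP = 3.2359% + 0.3334 × 3.5833% = 4.43%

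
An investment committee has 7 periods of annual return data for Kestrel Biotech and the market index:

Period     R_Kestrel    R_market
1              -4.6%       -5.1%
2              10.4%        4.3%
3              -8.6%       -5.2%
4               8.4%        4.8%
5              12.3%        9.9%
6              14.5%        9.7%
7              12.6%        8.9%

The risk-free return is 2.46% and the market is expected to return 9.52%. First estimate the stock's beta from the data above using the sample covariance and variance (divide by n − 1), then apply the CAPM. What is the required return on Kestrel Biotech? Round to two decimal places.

12.05%

Mean R_i = (-4.6 + 10.4 − 8.6 + 8.4 + 12.3 + 14.5 + 12.6) / 7 = 6.4286%
Mean R_m = (-5.1 + 4.3 − 5.2 + 4.8 + 9.9 + 9.7 + 8.9) / 7 = 3.9000%
Σ(R_i − R̄_i)(R_m − R̄_m) = 352.2800  ⇒  Cov = 352.2800 / 6 = 58.7133
Σ(R_m − R̄_m)² = 259.4200  ⇒  Var(R_m) = 259.4200 / 6 = 43.2367
β = Cov / Var(R_m) = 58.7133 / 43.2367 = 1.3580
MRP = 9.52% − 2.46% = 7.06%
E(R) = R_f + β × MRP = 2.46% + 1.3580 × 7.06% = 12.05%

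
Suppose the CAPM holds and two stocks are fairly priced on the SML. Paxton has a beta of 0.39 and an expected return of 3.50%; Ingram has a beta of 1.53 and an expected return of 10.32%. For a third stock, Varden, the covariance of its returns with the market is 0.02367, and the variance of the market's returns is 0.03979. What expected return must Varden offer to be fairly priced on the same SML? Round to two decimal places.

4.73%

MRP = (10.32% − 3.50%) / (1.53 − 0.39) = 5.9825%
R_f = 3.50% − 0.39 × 5.9825% = 1.1668%
β_Varden = Cov / Var(R_m) = 0.02367 / 0.03979 = 0.5949
E(R_Varden) = R_f + β × MRP = 1.1668% + 0.5949 × 5.9825% = 4.73%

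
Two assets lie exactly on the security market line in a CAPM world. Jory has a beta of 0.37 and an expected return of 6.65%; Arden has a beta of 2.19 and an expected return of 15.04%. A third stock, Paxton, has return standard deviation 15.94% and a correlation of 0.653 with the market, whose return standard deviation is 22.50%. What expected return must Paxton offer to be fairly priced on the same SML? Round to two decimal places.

MRP = (15.04% − 6.65%) / (2.19 − 0.37) = 4.6099%
R_f = 6.65% − 0.37 × 4.6099% = 4.9443%
β_Paxton = ρ·σ_i/σ_m = 0.653 × 15.94 / 22.50 = 0.4626
E(R_Paxton) = R_f + β × MRP = 4.9443% + 0.4626 × 4.6099% = 7.08%

7.08%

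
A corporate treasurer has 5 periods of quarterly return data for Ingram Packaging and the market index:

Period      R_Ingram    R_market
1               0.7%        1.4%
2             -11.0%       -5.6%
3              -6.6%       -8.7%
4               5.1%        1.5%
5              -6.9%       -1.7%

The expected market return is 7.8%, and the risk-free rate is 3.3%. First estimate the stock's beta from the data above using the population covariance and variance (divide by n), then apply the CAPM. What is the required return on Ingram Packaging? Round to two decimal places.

Mean R_i = (0.7 − 11.0 − 6.6 + 5.1 − 6.9) / 5 = -3.7400%
Mean R_m = (1.4 − 5.6 − 8.7 + 1.5 − 1.7) / 5 = -2.6200%
Σ(R_i − R̄_i)(R_m − R̄_m) = 90.3860  ⇒  Cov = 90.3860 / 5 = 18.0772
Σ(R_m − R̄_m)² = 79.8280  ⇒  Var(R_m) = 79.8280 / 5 = 15.9656
β = Cov / Var(R_m) = 18.0772 / 15.9656 = 1.1323
MRP = 7.8% − 3.3% = 4.50%
E(R) = R_f + β × MRP = 3.3% + 1.1323 × 4.5% = 8.40%

8.40%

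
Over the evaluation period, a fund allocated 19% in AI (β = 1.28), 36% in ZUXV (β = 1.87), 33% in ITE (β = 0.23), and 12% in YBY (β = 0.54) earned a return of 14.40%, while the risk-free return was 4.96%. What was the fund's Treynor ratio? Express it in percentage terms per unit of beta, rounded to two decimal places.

8.93%

β_P = 0.19×1.28 + 0.36×1.87 + 0.33×0.23 + 0.12×0.54 = 1.0571
Treynor = (R_P − R_f) / β_P = (14.40% − 4.96%) / 1.0571 = 9.44% / 1.0571 = 8.93%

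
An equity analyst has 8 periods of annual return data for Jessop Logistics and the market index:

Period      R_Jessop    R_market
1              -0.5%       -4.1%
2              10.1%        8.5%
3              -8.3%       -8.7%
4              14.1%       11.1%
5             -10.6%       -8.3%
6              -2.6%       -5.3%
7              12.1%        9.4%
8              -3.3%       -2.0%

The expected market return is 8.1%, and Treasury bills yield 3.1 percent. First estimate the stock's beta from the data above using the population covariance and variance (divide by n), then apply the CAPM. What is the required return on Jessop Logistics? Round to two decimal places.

8.74%

Mean R_i = (-0.5 + 10.1 − 8.3 + 14.1 − 10.6 − 2.6 + 12.1 − 3.3) / 8 = 1.3750%
Mean R_m = (-4.1 + 8.5 − 8.7 + 11.1 − 8.3 − 5.3 + 9.4 − 2.0) / 8 = 0.0750%
Σ(R_i − R̄_i)(R_m − R̄_m) = 537.8950  ⇒  Cov = 537.8950 / 8 = 67.2369
Σ(R_m − R̄_m)² = 477.2550  ⇒  Var(R_m) = 477.2550 / 8 = 59.6569
β = Cov / Var(R_m) = 67.2369 / 59.6569 = 1.1271
MRP = 8.1% − 3.1% = 5.00%
E(R) = R_f + β × MRP = 3.1% + 1.1271 × 5.0% = 8.74%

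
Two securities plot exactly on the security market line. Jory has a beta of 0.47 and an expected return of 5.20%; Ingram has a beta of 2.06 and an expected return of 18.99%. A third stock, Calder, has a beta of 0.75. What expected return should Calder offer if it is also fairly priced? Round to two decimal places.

MRP (SML slope) = (18.99% − 5.20%) / (2.06 − 0.47) = 13.79% / 1.59 = 8.6730%
R_f (intercept) = 5.20% − 0.47 × 8.6730% = 1.1237%
E(R_Calder) = R_f + β × MRP = 1.1237% + 0.75 × 8.6730% = 7.63%

7.63%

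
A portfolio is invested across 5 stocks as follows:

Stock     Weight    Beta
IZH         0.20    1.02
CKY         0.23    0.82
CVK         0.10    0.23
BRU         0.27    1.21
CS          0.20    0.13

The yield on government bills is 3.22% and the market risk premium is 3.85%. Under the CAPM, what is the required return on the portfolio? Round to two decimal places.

6.18%

β_P = Σ w_i β_i = 0.20×1.02 + 0.23×0.82 + 0.10×0.23 + 0.27×1.21 + 0.20×0.13 = 0.7683
E(R_P) = R_f + β_P × MRP = 3.22% + 0.7683 × 3.85% = 6.18%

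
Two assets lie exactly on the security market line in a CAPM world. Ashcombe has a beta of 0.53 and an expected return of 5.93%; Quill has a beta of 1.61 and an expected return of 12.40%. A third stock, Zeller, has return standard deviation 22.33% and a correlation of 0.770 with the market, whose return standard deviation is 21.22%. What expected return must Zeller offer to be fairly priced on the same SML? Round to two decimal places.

7.61%

MRP = (12.40% − 5.93%) / (1.61 − 0.53) = 5.9907%
R_f = 5.93% − 0.53 × 5.9907% = 2.7549%
β_Zeller = ρ·σ_i/σ_m = 0.770 × 22.33 / 21.22 = 0.8103
E(R_Zeller) = R_f + β × MRP = 2.7549% + 0.8103 × 5.9907% = 7.61%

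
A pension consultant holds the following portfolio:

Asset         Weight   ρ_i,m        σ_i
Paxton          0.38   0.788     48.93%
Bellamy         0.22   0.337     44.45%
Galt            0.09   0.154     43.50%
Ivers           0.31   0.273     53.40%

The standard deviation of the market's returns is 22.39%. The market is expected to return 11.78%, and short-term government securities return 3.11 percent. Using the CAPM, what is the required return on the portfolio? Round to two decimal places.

12.04%

β_Paxton = 0.788 × 48.93% / 22.39% = 1.7221
β_Bellamy = 0.337 × 44.45% / 22.39% = 0.6690
β_Galt = 0.154 × 43.50% / 22.39% = 0.2992
β_Ivers = 0.273 × 53.40% / 22.39% = 0.6511
β_P = Σ w_i β_i = 0.38×1.7221 + 0.22×0.6690 + 0.09×0.2992 + 0.31×0.6511 = 1.0303
MRP = 11.78% − 3.11% = 8.67%
E(R_P) = R_f + β_P × MRP = 3.11% + 1.0303 × 8.67% = 12.04%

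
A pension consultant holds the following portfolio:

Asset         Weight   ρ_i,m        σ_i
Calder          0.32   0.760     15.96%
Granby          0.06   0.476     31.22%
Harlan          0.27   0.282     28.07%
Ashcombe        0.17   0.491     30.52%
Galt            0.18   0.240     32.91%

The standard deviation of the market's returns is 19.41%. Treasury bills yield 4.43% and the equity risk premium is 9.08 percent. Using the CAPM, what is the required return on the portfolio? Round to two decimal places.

β_Calder = 0.760 × 15.96% / 19.41% = 0.6249
β_Granby = 0.476 × 31.22% / 19.41% = 0.7656
β_Harlan = 0.282 × 28.07% / 19.41% = 0.4078
β_Ashcombe = 0.491 × 30.52% / 19.41% = 0.7720
β_Galt = 0.240 × 32.91% / 19.41% = 0.4069
β_P = Σ w_i β_i = 0.32×0.6249 + 0.06×0.7656 + 0.27×0.4078 + 0.17×0.7720 + 0.18×0.4069 = 0.5605
E(R_P) = R_f + β_P × MRP = 4.43% + 0.5605 × 9.08% = 9.52%

9.52%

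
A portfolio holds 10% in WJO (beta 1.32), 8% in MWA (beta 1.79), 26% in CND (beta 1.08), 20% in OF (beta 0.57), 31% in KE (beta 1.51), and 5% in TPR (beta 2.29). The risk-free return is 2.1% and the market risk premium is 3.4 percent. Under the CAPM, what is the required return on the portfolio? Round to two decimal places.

β_P = Σ w_i β_i = 0.10×1.32 + 0.08×1.79 + 0.26×1.08 + 0.20×0.57 + 0.31×1.51 + 0.05×2.29 = 1.2526
E(R_P) = R_f + β_P × MRP = 2.1% + 1.2526 × 3.4% = 6.36%

6.36%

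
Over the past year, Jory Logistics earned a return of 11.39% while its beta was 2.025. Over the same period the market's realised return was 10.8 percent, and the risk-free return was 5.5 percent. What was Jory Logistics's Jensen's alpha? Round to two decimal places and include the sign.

Market excess return = 10.8% − 5.5% = 5.30%
CAPM benchmark = R_f + β(R_m − R_f) = 5.5% + 2.025 × 5.3% = 16.2325%
α = actual − benchmark = 11.39% − 16.2325% = -4.84%

-4.84%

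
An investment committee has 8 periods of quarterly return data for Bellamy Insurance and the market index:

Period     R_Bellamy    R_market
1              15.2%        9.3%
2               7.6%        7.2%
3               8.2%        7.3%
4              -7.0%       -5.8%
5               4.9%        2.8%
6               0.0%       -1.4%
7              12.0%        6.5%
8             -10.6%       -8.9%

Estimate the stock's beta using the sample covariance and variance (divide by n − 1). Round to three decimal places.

1.305

Mean R_i = (15.2 + 7.6 + 8.2 − 7.0 + 4.9 + 0.0 + 12.0 − 10.6) / 8 = 3.7875%
Mean R_m = (9.3 + 7.2 + 7.3 − 5.8 + 2.8 − 1.4 + 6.5 − 8.9) / 8 = 2.1250%
Σ(R_i − R̄_i)(R_m − R̄_m) = 418.2125  ⇒  Cov = 418.2125 / 7 = 59.7446
Σ(R_m − R̄_m)² = 320.3950  ⇒  Var(R_m) = 320.3950 / 7 = 45.7707
β = Cov / Var(R_m) = 59.7446 / 45.7707 = 1.3053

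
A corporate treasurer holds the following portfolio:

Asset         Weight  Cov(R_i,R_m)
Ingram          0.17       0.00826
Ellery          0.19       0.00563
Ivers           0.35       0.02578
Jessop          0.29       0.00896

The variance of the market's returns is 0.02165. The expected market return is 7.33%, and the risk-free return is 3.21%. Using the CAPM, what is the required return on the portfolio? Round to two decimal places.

β_Ingram = 0.00826 / 0.02165 = 0.3815
β_Ellery = 0.00563 / 0.02165 = 0.2600
β_Ivers = 0.02578 / 0.02165 = 1.1908
β_Jessop = 0.00896 / 0.02165 = 0.4139
β_P = Σ w_i β_i = 0.17×0.3815 + 0.19×0.2600 + 0.35×1.1908 + 0.29×0.4139 = 0.6511
MRP = 7.33% − 3.21% = 4.12%
E(R_P) = R_f + β_P × MRP = 3.21% + 0.6511 × 4.12% = 5.89%

5.89%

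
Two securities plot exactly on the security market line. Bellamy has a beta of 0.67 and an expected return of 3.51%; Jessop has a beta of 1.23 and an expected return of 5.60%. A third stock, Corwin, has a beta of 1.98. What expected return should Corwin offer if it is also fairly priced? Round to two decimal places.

8.40%

MRP (SML slope) = (5.60% − 3.51%) / (1.23 − 0.67) = 2.09% / 0.56 = 3.7321%
R_f (intercept) = 3.51% − 0.67 × 3.7321% = 1.0095%
E(R_Corwin) = R_f + β × MRP = 1.0095% + 1.98 × 3.7321% = 8.40%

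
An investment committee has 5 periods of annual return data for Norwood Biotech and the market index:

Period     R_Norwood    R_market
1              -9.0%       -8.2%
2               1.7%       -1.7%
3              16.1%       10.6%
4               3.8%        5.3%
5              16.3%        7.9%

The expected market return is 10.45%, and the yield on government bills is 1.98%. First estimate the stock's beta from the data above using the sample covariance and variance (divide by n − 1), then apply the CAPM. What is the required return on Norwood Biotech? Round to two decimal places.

Mean R_i = (-9.0 + 1.7 + 16.1 + 3.8 + 16.3) / 5 = 5.7800%
Mean R_m = (-8.2 − 1.7 + 10.6 + 5.3 + 7.9) / 5 = 2.7800%
Σ(R_i − R̄_i)(R_m − R̄_m) = 310.1380  ⇒  Cov = 310.1380 / 4 = 77.5345
Σ(R_m − R̄_m)² = 234.3480  ⇒  Var(R_m) = 234.3480 / 4 = 58.5870
β = Cov / Var(R_m) = 77.5345 / 58.5870 = 1.3234
MRP = 10.45% − 1.98% = 8.47%
E(R) = R_f + β × MRP = 1.98% + 1.3234 × 8.47% = 13.19%

13.19%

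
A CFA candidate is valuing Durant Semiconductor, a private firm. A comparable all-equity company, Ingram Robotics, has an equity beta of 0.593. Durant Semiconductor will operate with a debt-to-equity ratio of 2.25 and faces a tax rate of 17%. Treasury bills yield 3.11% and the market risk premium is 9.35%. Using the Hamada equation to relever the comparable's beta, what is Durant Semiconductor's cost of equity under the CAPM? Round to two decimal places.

β_L = β_U × [1 + (1 − t)(D/E)] = 0.593 × [1 + (1 − 0.17) × 2.25]
    = 0.593 × [1 + 0.83 × 2.25] = 0.593 × 2.8675 = 1.7004
E(R) = R_f + β_L × MRP = 3.11% + 1.7004 × 9.35% = 19.01%

19.01%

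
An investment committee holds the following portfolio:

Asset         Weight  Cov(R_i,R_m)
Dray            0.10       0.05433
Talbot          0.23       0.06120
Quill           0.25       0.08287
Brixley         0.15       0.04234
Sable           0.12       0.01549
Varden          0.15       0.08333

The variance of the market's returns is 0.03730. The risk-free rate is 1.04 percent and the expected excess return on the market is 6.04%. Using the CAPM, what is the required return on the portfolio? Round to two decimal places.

10.91%

β_Dray = 0.05433 / 0.03730 = 1.4566
β_Talbot = 0.06120 / 0.03730 = 1.6408
β_Quill = 0.08287 / 0.03730 = 2.2217
β_Brixley = 0.04234 / 0.03730 = 1.1351
β_Sable = 0.01549 / 0.03730 = 0.4153
β_Varden = 0.08333 / 0.03730 = 2.2340
β_P = Σ w_i β_i = 0.10×1.4566 + 0.23×1.6408 + 0.25×2.2217 + 0.15×1.1351 + 0.12×0.4153 + 0.15×2.2340 = 1.6337
E(R_P) = R_f + β_P × MRP = 1.04% + 1.6337 × 6.04% = 10.91%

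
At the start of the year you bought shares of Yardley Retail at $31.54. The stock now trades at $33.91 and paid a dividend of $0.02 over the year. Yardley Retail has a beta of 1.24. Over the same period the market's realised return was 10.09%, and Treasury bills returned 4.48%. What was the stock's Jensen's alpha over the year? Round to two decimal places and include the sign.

Realised HPR = (P1 + D1 − P0) / P0 = (33.91 + 0.02 − 31.54) / 31.54 = 2.39 / 31.54 = 7.5777%
MRP = 10.09% − 4.48% = 5.61%
CAPM required = R_f + β·MRP = 4.48% + 1.24 × 5.61% = 11.4364%
α = realised − required = 7.5777% − 11.4364% = -3.86%

-3.86%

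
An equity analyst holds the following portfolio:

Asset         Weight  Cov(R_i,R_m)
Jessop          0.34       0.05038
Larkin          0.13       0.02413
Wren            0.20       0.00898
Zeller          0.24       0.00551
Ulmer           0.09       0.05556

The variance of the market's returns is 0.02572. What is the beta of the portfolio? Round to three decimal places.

β_Jessop = 0.05038 / 0.02572 = 1.9588
β_Larkin = 0.02413 / 0.02572 = 0.9382
β_Wren = 0.00898 / 0.02572 = 0.3491
β_Zeller = 0.00551 / 0.02572 = 0.2142
β_Ulmer = 0.05556 / 0.02572 = 2.1602
β_P = Σ w_i β_i = 0.34×1.9588 + 0.13×0.9382 + 0.20×0.3491 + 0.24×0.2142 + 0.09×2.1602 = 1.1036

1.104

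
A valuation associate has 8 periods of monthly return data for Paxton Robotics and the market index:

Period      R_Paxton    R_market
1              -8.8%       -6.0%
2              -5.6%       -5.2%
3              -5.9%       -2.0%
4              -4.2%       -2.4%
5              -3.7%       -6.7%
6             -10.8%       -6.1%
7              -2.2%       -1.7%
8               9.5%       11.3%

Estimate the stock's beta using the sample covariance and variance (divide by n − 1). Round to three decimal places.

0.958

Mean R_i = (-8.8 − 5.6 − 5.9 − 4.2 − 3.7 − 10.8 − 2.2 + 9.5) / 8 = -3.9625%
Mean R_m = (-6.0 − 5.2 − 2.0 − 2.4 − 6.7 − 6.1 − 1.7 + 11.3) / 8 = -2.3500%
Σ(R_i − R̄_i)(R_m − R̄_m) = 231.0650  ⇒  Cov = 231.0650 / 7 = 33.0093
Σ(R_m − R̄_m)² = 241.3000  ⇒  Var(R_m) = 241.3000 / 7 = 34.4714
β = Cov / Var(R_m) = 33.0093 / 34.4714 = 0.9576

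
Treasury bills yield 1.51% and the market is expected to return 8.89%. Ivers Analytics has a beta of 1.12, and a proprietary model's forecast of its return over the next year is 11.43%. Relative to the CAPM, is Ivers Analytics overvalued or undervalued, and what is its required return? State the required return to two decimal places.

MRP = 8.89% − 1.51% = 7.38%
Required return = R_f + β·MRP = 1.51% + 1.12 × 7.38% = 9.78%
Forecast 11.43% > required 9.78% → the stock plots above the SML → undervalued.

Undervalued; required return 9.78%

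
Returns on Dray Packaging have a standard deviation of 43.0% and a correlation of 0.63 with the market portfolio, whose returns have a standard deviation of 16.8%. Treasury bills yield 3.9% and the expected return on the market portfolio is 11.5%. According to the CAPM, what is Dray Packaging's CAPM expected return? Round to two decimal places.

β = ρ × σ_i / σ_m = 0.63 × 43.0% / 16.8% = 1.6125
MRP = 11.5% − 3.9% = 7.60%
E(R) = 3.9% + 1.6125 × 7.6% = 16.16%

16.16%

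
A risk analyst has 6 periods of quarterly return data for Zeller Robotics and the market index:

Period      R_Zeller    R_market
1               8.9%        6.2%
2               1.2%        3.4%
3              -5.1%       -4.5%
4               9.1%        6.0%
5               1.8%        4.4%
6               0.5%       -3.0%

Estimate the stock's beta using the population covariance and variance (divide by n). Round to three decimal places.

1.005

Mean R_i = (8.9 + 1.2 − 5.1 + 9.1 + 1.8 + 0.5) / 6 = 2.7333%
Mean R_m = (6.2 + 3.4 − 4.5 + 6.0 + 4.4 − 3.0) / 6 = 2.0833%
Σ(R_i − R̄_i)(R_m − R̄_m) = 109.0633  ⇒  Cov = 109.0633 / 6 = 18.1772
Σ(R_m − R̄_m)² = 108.5683  ⇒  Var(R_m) = 108.5683 / 6 = 18.0947
β = Cov / Var(R_m) = 18.1772 / 18.0947 = 1.0046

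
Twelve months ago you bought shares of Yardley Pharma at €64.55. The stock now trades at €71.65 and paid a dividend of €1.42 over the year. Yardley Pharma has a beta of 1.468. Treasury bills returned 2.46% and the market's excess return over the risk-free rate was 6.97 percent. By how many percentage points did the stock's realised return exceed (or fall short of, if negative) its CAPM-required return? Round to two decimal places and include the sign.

Realised HPR = (P1 + D1 − P0) / P0 = (71.65 + 1.42 − 64.55) / 64.55 = 8.52 / 64.55 = 13.1991%
CAPM required = R_f + β·MRP = 2.46% + 1.468 × 6.97% = 12.69196%
α = realised − required = 13.1991% − 12.69196% = +0.51%

+0.51%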